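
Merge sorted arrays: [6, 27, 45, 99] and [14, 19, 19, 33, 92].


Take 6 from A
Take 14 from B
Take 19 from B
Take 19 from B
Take 27 from A
Take 33 from B
Take 45 from A
Take 92 from B

Merged: [6, 14, 19, 19, 27, 33, 45, 92, 99]


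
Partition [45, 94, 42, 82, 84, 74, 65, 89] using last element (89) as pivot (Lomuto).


Pivot: 89
  45 <= 89: advance i (no swap)
  42 <= 89: swap -> [45, 42, 94, 82, 84, 74, 65, 89]
  82 <= 89: swap -> [45, 42, 82, 94, 84, 74, 65, 89]
  84 <= 89: swap -> [45, 42, 82, 84, 94, 74, 65, 89]
  74 <= 89: swap -> [45, 42, 82, 84, 74, 94, 65, 89]
  65 <= 89: swap -> [45, 42, 82, 84, 74, 65, 94, 89]
Place pivot at 6: [45, 42, 82, 84, 74, 65, 89, 94]

Partitioned: [45, 42, 82, 84, 74, 65, 89, 94]


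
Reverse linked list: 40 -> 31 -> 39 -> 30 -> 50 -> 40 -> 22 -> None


Step 1: curr=40, set curr.next=prev(None) | reversed so far: 40
Step 2: curr=31, set curr.next=prev(40) | reversed so far: 31 -> 40
Step 3: curr=39, set curr.next=prev(31) | reversed so far: 39 -> 31 -> 40
Step 4: curr=30, set curr.next=prev(39) | reversed so far: 30 -> 39 -> 31 -> 40
Step 5: curr=50, set curr.next=prev(30) | reversed so far: 50 -> 30 -> 39 -> 31 -> 40
Step 6: curr=40, set curr.next=prev(50) | reversed so far: 40 -> 50 -> 30 -> 39 -> 31 -> 40
Step 7: curr=22, set curr.next=prev(40) | reversed so far: 22 -> 40 -> 50 -> 30 -> 39 -> 31 -> 40

22 -> 40 -> 50 -> 30 -> 39 -> 31 -> 40 -> None


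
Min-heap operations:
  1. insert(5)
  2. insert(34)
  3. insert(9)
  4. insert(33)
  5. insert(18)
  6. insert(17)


insert(5) -> [5]
insert(34) -> [5, 34]
insert(9) -> [5, 34, 9]
insert(33) -> [5, 33, 9, 34]
insert(18) -> [5, 18, 9, 34, 33]
insert(17) -> [5, 18, 9, 34, 33, 17]

Final heap: [5, 18, 9, 34, 33, 17]


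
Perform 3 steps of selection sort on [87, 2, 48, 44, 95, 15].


Initial: [87, 2, 48, 44, 95, 15]
Step 1: min=2 at 1
  Swap: [2, 87, 48, 44, 95, 15]
Step 2: min=15 at 5
  Swap: [2, 15, 48, 44, 95, 87]
Step 3: min=44 at 3
  Swap: [2, 15, 44, 48, 95, 87]

After 3 steps: [2, 15, 44, 48, 95, 87]


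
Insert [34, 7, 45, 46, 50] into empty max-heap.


Insert 34: [34]
Insert 7: [34, 7]
Insert 45: [45, 7, 34]
Insert 46: [46, 45, 34, 7]
Insert 50: [50, 46, 34, 7, 45]

Final heap: [50, 46, 34, 7, 45]


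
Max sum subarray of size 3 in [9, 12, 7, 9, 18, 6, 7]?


[0:3]: 28
[1:4]: 28
[2:5]: 34
[3:6]: 33
[4:7]: 31

Max: 34 at [2:5]


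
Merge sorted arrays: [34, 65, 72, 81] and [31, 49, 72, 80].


Take 31 from B
Take 34 from A
Take 49 from B
Take 65 from A
Take 72 from A
Take 72 from B
Take 80 from B

Merged: [31, 34, 49, 65, 72, 72, 80, 81]


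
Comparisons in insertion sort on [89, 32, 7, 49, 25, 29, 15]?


Algorithm: insertion sort
Input: [89, 32, 7, 49, 25, 29, 15]
Sorted: [7, 15, 25, 29, 32, 49, 89]

19


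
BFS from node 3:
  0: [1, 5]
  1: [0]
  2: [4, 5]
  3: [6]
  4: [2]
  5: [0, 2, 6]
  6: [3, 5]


Visit 3, enqueue [6]
Visit 6, enqueue [5]
Visit 5, enqueue [0, 2]
Visit 0, enqueue [1]
Visit 2, enqueue [4]
Visit 1, enqueue []
Visit 4, enqueue []

BFS order: [3, 6, 5, 0, 2, 1, 4]


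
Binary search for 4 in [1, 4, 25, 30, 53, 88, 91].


Step 1: lo=0, hi=6, mid=3, val=30
Step 2: lo=0, hi=2, mid=1, val=4

Found at index 1


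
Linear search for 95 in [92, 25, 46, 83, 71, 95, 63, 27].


i=0: 92!=95
i=1: 25!=95
i=2: 46!=95
i=3: 83!=95
i=4: 71!=95
i=5: 95==95 found!

Found at 5, 6 comps


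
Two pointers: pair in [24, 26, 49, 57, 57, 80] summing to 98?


lo=0(24)+hi=5(80)=104
lo=0(24)+hi=4(57)=81
lo=1(26)+hi=4(57)=83
lo=2(49)+hi=4(57)=106
lo=2(49)+hi=3(57)=106

No pair found


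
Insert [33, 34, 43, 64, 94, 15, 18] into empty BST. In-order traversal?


Insert 33: root
Insert 34: R from 33
Insert 43: R from 33 -> R from 34
Insert 64: R from 33 -> R from 34 -> R from 43
Insert 94: R from 33 -> R from 34 -> R from 43 -> R from 64
Insert 15: L from 33
Insert 18: L from 33 -> R from 15

In-order: [15, 18, 33, 34, 43, 64, 94]


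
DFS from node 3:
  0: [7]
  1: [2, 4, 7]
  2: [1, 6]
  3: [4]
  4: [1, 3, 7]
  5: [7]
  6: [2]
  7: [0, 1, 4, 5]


Visit 3, push [4]
Visit 4, push [7, 1]
Visit 1, push [7, 2]
Visit 2, push [6]
Visit 6, push []
Visit 7, push [5, 0]
Visit 0, push []
Visit 5, push []

DFS order: [3, 4, 1, 2, 6, 7, 0, 5]


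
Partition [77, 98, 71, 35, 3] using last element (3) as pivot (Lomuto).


Pivot: 3
Place pivot at 0: [3, 98, 71, 35, 77]

Partitioned: [3, 98, 71, 35, 77]


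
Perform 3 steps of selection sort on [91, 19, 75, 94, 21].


Initial: [91, 19, 75, 94, 21]
Step 1: min=19 at 1
  Swap: [19, 91, 75, 94, 21]
Step 2: min=21 at 4
  Swap: [19, 21, 75, 94, 91]
Step 3: min=75 at 2
  Swap: [19, 21, 75, 94, 91]

After 3 steps: [19, 21, 75, 94, 91]


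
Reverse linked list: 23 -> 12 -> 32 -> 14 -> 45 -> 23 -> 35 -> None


Step 1: curr=23, set curr.next=prev(None) | reversed so far: 23
Step 2: curr=12, set curr.next=prev(23) | reversed so far: 12 -> 23
Step 3: curr=32, set curr.next=prev(12) | reversed so far: 32 -> 12 -> 23
Step 4: curr=14, set curr.next=prev(32) | reversed so far: 14 -> 32 -> 12 -> 23
Step 5: curr=45, set curr.next=prev(14) | reversed so far: 45 -> 14 -> 32 -> 12 -> 23
Step 6: curr=23, set curr.next=prev(45) | reversed so far: 23 -> 45 -> 14 -> 32 -> 12 -> 23
Step 7: curr=35, set curr.next=prev(23) | reversed so far: 35 -> 23 -> 45 -> 14 -> 32 -> 12 -> 23

35 -> 23 -> 45 -> 14 -> 32 -> 12 -> 23 -> None


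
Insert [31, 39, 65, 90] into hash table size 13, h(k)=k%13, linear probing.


Insert 31: h=5 -> slot 5
Insert 39: h=0 -> slot 0
Insert 65: h=0, 1 probes -> slot 1
Insert 90: h=12 -> slot 12

Table: [39, 65, None, None, None, 31, None, None, None, None, None, None, 90]


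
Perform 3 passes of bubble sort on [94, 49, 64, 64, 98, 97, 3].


Initial: [94, 49, 64, 64, 98, 97, 3]
Pass 1: [49, 64, 64, 94, 97, 3, 98] (5 swaps)
Pass 2: [49, 64, 64, 94, 3, 97, 98] (1 swaps)
Pass 3: [49, 64, 64, 3, 94, 97, 98] (1 swaps)

After 3 passes: [49, 64, 64, 3, 94, 97, 98]


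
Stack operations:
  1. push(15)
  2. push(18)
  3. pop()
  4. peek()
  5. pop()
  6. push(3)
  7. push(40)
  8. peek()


push(15) -> [15]
push(18) -> [15, 18]
pop()->18, [15]
peek()->15
pop()->15, []
push(3) -> [3]
push(40) -> [3, 40]
peek()->40

Final stack: [3, 40]


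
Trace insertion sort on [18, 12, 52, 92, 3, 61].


Initial: [18, 12, 52, 92, 3, 61]
Insert 12: [12, 18, 52, 92, 3, 61]
Insert 52: [12, 18, 52, 92, 3, 61]
Insert 92: [12, 18, 52, 92, 3, 61]
Insert 3: [3, 12, 18, 52, 92, 61]
Insert 61: [3, 12, 18, 52, 61, 92]

Sorted: [3, 12, 18, 52, 61, 92]


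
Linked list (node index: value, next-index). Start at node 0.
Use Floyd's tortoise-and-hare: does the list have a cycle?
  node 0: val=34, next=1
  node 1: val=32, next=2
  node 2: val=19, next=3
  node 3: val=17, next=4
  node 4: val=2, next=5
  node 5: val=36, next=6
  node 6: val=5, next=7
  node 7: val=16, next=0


Floyd's tortoise (slow, +1) and hare (fast, +2):
  init: slow=0, fast=0
  step 1: slow=1, fast=2
  step 2: slow=2, fast=4
  step 3: slow=3, fast=6
  step 4: slow=4, fast=0
  step 5: slow=5, fast=2
  step 6: slow=6, fast=4
  step 7: slow=7, fast=6
  step 8: slow=0, fast=0
  slow == fast at node 0: cycle detected

Cycle: yes


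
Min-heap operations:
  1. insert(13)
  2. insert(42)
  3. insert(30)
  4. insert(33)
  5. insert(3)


insert(13) -> [13]
insert(42) -> [13, 42]
insert(30) -> [13, 42, 30]
insert(33) -> [13, 33, 30, 42]
insert(3) -> [3, 13, 30, 42, 33]

Final heap: [3, 13, 30, 42, 33]


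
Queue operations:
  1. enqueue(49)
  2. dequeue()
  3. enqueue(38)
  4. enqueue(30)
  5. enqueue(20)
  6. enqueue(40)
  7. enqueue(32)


enqueue(49) -> [49]
dequeue()->49, []
enqueue(38) -> [38]
enqueue(30) -> [38, 30]
enqueue(20) -> [38, 30, 20]
enqueue(40) -> [38, 30, 20, 40]
enqueue(32) -> [38, 30, 20, 40, 32]

Final queue: [38, 30, 20, 40, 32]


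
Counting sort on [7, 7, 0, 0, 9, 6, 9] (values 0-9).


Input: [7, 7, 0, 0, 9, 6, 9]
Counts: [2, 0, 0, 0, 0, 0, 1, 2, 0, 2]

Sorted: [0, 0, 6, 7, 7, 9, 9]


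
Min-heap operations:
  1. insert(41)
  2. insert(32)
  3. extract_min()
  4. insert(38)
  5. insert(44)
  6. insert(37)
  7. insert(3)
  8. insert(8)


insert(41) -> [41]
insert(32) -> [32, 41]
extract_min()->32, [41]
insert(38) -> [38, 41]
insert(44) -> [38, 41, 44]
insert(37) -> [37, 38, 44, 41]
insert(3) -> [3, 37, 44, 41, 38]
insert(8) -> [3, 37, 8, 41, 38, 44]

Final heap: [3, 37, 8, 41, 38, 44]


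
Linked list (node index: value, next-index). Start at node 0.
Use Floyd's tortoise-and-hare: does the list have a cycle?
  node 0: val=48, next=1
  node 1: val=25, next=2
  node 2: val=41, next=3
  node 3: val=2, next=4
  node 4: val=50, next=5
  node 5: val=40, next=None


Floyd's tortoise (slow, +1) and hare (fast, +2):
  init: slow=0, fast=0
  step 1: slow=1, fast=2
  step 2: slow=2, fast=4
  step 3: fast 4->5->None, no cycle

Cycle: no


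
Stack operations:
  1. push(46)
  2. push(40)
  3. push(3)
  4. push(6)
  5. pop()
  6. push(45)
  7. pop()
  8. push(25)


push(46) -> [46]
push(40) -> [46, 40]
push(3) -> [46, 40, 3]
push(6) -> [46, 40, 3, 6]
pop()->6, [46, 40, 3]
push(45) -> [46, 40, 3, 45]
pop()->45, [46, 40, 3]
push(25) -> [46, 40, 3, 25]

Final stack: [46, 40, 3, 25]


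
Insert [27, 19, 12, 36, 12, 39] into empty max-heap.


Insert 27: [27]
Insert 19: [27, 19]
Insert 12: [27, 19, 12]
Insert 36: [36, 27, 12, 19]
Insert 12: [36, 27, 12, 19, 12]
Insert 39: [39, 27, 36, 19, 12, 12]

Final heap: [39, 27, 36, 19, 12, 12]


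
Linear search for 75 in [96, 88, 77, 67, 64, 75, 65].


i=0: 96!=75
i=1: 88!=75
i=2: 77!=75
i=3: 67!=75
i=4: 64!=75
i=5: 75==75 found!

Found at 5, 6 comps


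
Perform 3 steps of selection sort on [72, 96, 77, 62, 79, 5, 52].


Initial: [72, 96, 77, 62, 79, 5, 52]
Step 1: min=5 at 5
  Swap: [5, 96, 77, 62, 79, 72, 52]
Step 2: min=52 at 6
  Swap: [5, 52, 77, 62, 79, 72, 96]
Step 3: min=62 at 3
  Swap: [5, 52, 62, 77, 79, 72, 96]

After 3 steps: [5, 52, 62, 77, 79, 72, 96]


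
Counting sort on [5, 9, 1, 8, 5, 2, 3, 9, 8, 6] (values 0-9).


Input: [5, 9, 1, 8, 5, 2, 3, 9, 8, 6]
Counts: [0, 1, 1, 1, 0, 2, 1, 0, 2, 2]

Sorted: [1, 2, 3, 5, 5, 6, 8, 8, 9, 9]


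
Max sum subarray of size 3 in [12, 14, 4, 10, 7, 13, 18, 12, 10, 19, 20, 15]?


[0:3]: 30
[1:4]: 28
[2:5]: 21
[3:6]: 30
[4:7]: 38
[5:8]: 43
[6:9]: 40
[7:10]: 41
[8:11]: 49
[9:12]: 54

Max: 54 at [9:12]


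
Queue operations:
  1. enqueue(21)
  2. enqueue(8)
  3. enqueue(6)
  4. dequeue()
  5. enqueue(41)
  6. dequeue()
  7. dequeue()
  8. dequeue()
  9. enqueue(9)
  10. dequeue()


enqueue(21) -> [21]
enqueue(8) -> [21, 8]
enqueue(6) -> [21, 8, 6]
dequeue()->21, [8, 6]
enqueue(41) -> [8, 6, 41]
dequeue()->8, [6, 41]
dequeue()->6, [41]
dequeue()->41, []
enqueue(9) -> [9]
dequeue()->9, []

Final queue: []


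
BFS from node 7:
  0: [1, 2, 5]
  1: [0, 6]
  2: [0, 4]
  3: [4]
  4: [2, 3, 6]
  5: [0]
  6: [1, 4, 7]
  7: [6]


Visit 7, enqueue [6]
Visit 6, enqueue [1, 4]
Visit 1, enqueue [0]
Visit 4, enqueue [2, 3]
Visit 0, enqueue [5]
Visit 2, enqueue []
Visit 3, enqueue []
Visit 5, enqueue []

BFS order: [7, 6, 1, 4, 0, 2, 3, 5]


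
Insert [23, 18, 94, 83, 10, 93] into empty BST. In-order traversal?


Insert 23: root
Insert 18: L from 23
Insert 94: R from 23
Insert 83: R from 23 -> L from 94
Insert 10: L from 23 -> L from 18
Insert 93: R from 23 -> L from 94 -> R from 83

In-order: [10, 18, 23, 83, 93, 94]


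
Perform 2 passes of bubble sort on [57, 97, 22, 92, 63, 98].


Initial: [57, 97, 22, 92, 63, 98]
Pass 1: [57, 22, 92, 63, 97, 98] (3 swaps)
Pass 2: [22, 57, 63, 92, 97, 98] (2 swaps)

After 2 passes: [22, 57, 63, 92, 97, 98]


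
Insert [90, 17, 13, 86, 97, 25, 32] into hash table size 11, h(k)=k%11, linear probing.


Insert 90: h=2 -> slot 2
Insert 17: h=6 -> slot 6
Insert 13: h=2, 1 probes -> slot 3
Insert 86: h=9 -> slot 9
Insert 97: h=9, 1 probes -> slot 10
Insert 25: h=3, 1 probes -> slot 4
Insert 32: h=10, 1 probes -> slot 0

Table: [32, None, 90, 13, 25, None, 17, None, None, 86, 97]


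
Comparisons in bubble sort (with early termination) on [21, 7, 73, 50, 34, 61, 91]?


Algorithm: bubble sort (with early termination)
Input: [21, 7, 73, 50, 34, 61, 91]
Sorted: [7, 21, 34, 50, 61, 73, 91]

15


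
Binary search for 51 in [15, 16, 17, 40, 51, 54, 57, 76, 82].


Step 1: lo=0, hi=8, mid=4, val=51

Found at index 4


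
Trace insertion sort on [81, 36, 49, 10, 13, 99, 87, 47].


Initial: [81, 36, 49, 10, 13, 99, 87, 47]
Insert 36: [36, 81, 49, 10, 13, 99, 87, 47]
Insert 49: [36, 49, 81, 10, 13, 99, 87, 47]
Insert 10: [10, 36, 49, 81, 13, 99, 87, 47]
Insert 13: [10, 13, 36, 49, 81, 99, 87, 47]
Insert 99: [10, 13, 36, 49, 81, 99, 87, 47]
Insert 87: [10, 13, 36, 49, 81, 87, 99, 47]
Insert 47: [10, 13, 36, 47, 49, 81, 87, 99]

Sorted: [10, 13, 36, 47, 49, 81, 87, 99]


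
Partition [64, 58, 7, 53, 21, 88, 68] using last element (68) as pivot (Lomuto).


Pivot: 68
  64 <= 68: advance i (no swap)
  58 <= 68: advance i (no swap)
  7 <= 68: advance i (no swap)
  53 <= 68: advance i (no swap)
  21 <= 68: advance i (no swap)
Place pivot at 5: [64, 58, 7, 53, 21, 68, 88]

Partitioned: [64, 58, 7, 53, 21, 68, 88]


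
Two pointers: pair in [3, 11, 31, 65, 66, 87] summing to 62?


lo=0(3)+hi=5(87)=90
lo=0(3)+hi=4(66)=69
lo=0(3)+hi=3(65)=68
lo=0(3)+hi=2(31)=34
lo=1(11)+hi=2(31)=42

No pair found


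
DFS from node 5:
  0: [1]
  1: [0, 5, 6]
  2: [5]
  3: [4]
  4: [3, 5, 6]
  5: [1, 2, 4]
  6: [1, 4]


Visit 5, push [4, 2, 1]
Visit 1, push [6, 0]
Visit 0, push []
Visit 6, push [4]
Visit 4, push [3]
Visit 3, push []
Visit 2, push []

DFS order: [5, 1, 0, 6, 4, 3, 2]


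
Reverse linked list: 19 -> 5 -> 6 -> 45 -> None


Step 1: curr=19, set curr.next=prev(None) | reversed so far: 19
Step 2: curr=5, set curr.next=prev(19) | reversed so far: 5 -> 19
Step 3: curr=6, set curr.next=prev(5) | reversed so far: 6 -> 5 -> 19
Step 4: curr=45, set curr.next=prev(6) | reversed so far: 45 -> 6 -> 5 -> 19

45 -> 6 -> 5 -> 19 -> None


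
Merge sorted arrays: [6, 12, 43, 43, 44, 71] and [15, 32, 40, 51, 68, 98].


Take 6 from A
Take 12 from A
Take 15 from B
Take 32 from B
Take 40 from B
Take 43 from A
Take 43 from A
Take 44 from A
Take 51 from B
Take 68 from B
Take 71 from A

Merged: [6, 12, 15, 32, 40, 43, 43, 44, 51, 68, 71, 98]


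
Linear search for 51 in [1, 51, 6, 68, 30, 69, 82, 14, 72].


i=0: 1!=51
i=1: 51==51 found!

Found at 1, 2 comps


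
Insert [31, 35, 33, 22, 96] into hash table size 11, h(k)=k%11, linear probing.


Insert 31: h=9 -> slot 9
Insert 35: h=2 -> slot 2
Insert 33: h=0 -> slot 0
Insert 22: h=0, 1 probes -> slot 1
Insert 96: h=8 -> slot 8

Table: [33, 22, 35, None, None, None, None, None, 96, 31, None]


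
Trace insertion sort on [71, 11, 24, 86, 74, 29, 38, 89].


Initial: [71, 11, 24, 86, 74, 29, 38, 89]
Insert 11: [11, 71, 24, 86, 74, 29, 38, 89]
Insert 24: [11, 24, 71, 86, 74, 29, 38, 89]
Insert 86: [11, 24, 71, 86, 74, 29, 38, 89]
Insert 74: [11, 24, 71, 74, 86, 29, 38, 89]
Insert 29: [11, 24, 29, 71, 74, 86, 38, 89]
Insert 38: [11, 24, 29, 38, 71, 74, 86, 89]
Insert 89: [11, 24, 29, 38, 71, 74, 86, 89]

Sorted: [11, 24, 29, 38, 71, 74, 86, 89]


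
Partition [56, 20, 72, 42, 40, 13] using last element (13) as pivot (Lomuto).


Pivot: 13
Place pivot at 0: [13, 20, 72, 42, 40, 56]

Partitioned: [13, 20, 72, 42, 40, 56]


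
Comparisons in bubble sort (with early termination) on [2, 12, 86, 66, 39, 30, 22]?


Algorithm: bubble sort (with early termination)
Input: [2, 12, 86, 66, 39, 30, 22]
Sorted: [2, 12, 22, 30, 39, 66, 86]

20


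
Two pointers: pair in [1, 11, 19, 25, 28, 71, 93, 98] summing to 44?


lo=0(1)+hi=7(98)=99
lo=0(1)+hi=6(93)=94
lo=0(1)+hi=5(71)=72
lo=0(1)+hi=4(28)=29
lo=1(11)+hi=4(28)=39
lo=2(19)+hi=4(28)=47
lo=2(19)+hi=3(25)=44

Yes: 19+25=44


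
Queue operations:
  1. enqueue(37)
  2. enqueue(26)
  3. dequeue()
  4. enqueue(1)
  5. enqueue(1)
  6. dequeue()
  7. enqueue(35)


enqueue(37) -> [37]
enqueue(26) -> [37, 26]
dequeue()->37, [26]
enqueue(1) -> [26, 1]
enqueue(1) -> [26, 1, 1]
dequeue()->26, [1, 1]
enqueue(35) -> [1, 1, 35]

Final queue: [1, 1, 35]


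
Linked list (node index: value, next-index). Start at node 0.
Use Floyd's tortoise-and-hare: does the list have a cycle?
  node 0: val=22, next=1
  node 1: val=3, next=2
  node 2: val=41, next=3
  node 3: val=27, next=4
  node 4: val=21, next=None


Floyd's tortoise (slow, +1) and hare (fast, +2):
  init: slow=0, fast=0
  step 1: slow=1, fast=2
  step 2: slow=2, fast=4
  step 3: fast -> None, no cycle

Cycle: no


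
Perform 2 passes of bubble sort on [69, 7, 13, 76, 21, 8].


Initial: [69, 7, 13, 76, 21, 8]
Pass 1: [7, 13, 69, 21, 8, 76] (4 swaps)
Pass 2: [7, 13, 21, 8, 69, 76] (2 swaps)

After 2 passes: [7, 13, 21, 8, 69, 76]


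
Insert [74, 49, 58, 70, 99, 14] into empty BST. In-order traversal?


Insert 74: root
Insert 49: L from 74
Insert 58: L from 74 -> R from 49
Insert 70: L from 74 -> R from 49 -> R from 58
Insert 99: R from 74
Insert 14: L from 74 -> L from 49

In-order: [14, 49, 58, 70, 74, 99]


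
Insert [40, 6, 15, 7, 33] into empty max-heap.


Insert 40: [40]
Insert 6: [40, 6]
Insert 15: [40, 6, 15]
Insert 7: [40, 7, 15, 6]
Insert 33: [40, 33, 15, 6, 7]

Final heap: [40, 33, 15, 6, 7]


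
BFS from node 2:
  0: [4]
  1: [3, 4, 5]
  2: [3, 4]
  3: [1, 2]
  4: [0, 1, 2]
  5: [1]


Visit 2, enqueue [3, 4]
Visit 3, enqueue [1]
Visit 4, enqueue [0]
Visit 1, enqueue [5]
Visit 0, enqueue []
Visit 5, enqueue []

BFS order: [2, 3, 4, 1, 0, 5]


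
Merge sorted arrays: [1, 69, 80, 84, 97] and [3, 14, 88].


Take 1 from A
Take 3 from B
Take 14 from B
Take 69 from A
Take 80 from A
Take 84 from A
Take 88 from B

Merged: [1, 3, 14, 69, 80, 84, 88, 97]


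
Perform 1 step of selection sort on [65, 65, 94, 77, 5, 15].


Initial: [65, 65, 94, 77, 5, 15]
Step 1: min=5 at 4
  Swap: [5, 65, 94, 77, 65, 15]

After 1 step: [5, 65, 94, 77, 65, 15]


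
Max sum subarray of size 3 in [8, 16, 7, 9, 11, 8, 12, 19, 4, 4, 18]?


[0:3]: 31
[1:4]: 32
[2:5]: 27
[3:6]: 28
[4:7]: 31
[5:8]: 39
[6:9]: 35
[7:10]: 27
[8:11]: 26

Max: 39 at [5:8]


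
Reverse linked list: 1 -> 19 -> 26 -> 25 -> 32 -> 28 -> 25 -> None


Step 1: curr=1, set curr.next=prev(None) | reversed so far: 1
Step 2: curr=19, set curr.next=prev(1) | reversed so far: 19 -> 1
Step 3: curr=26, set curr.next=prev(19) | reversed so far: 26 -> 19 -> 1
Step 4: curr=25, set curr.next=prev(26) | reversed so far: 25 -> 26 -> 19 -> 1
Step 5: curr=32, set curr.next=prev(25) | reversed so far: 32 -> 25 -> 26 -> 19 -> 1
Step 6: curr=28, set curr.next=prev(32) | reversed so far: 28 -> 32 -> 25 -> 26 -> 19 -> 1
Step 7: curr=25, set curr.next=prev(28) | reversed so far: 25 -> 28 -> 32 -> 25 -> 26 -> 19 -> 1

25 -> 28 -> 32 -> 25 -> 26 -> 19 -> 1 -> None


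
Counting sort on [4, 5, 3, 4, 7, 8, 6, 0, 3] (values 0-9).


Input: [4, 5, 3, 4, 7, 8, 6, 0, 3]
Counts: [1, 0, 0, 2, 2, 1, 1, 1, 1, 0]

Sorted: [0, 3, 3, 4, 4, 5, 6, 7, 8]


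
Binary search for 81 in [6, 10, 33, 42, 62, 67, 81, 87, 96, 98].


Step 1: lo=0, hi=9, mid=4, val=62
Step 2: lo=5, hi=9, mid=7, val=87
Step 3: lo=5, hi=6, mid=5, val=67
Step 4: lo=6, hi=6, mid=6, val=81

Found at index 6


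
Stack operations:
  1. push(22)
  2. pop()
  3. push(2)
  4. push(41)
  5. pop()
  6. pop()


push(22) -> [22]
pop()->22, []
push(2) -> [2]
push(41) -> [2, 41]
pop()->41, [2]
pop()->2, []

Final stack: []


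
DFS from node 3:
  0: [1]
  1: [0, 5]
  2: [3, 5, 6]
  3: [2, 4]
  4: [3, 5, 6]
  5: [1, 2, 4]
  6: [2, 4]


Visit 3, push [4, 2]
Visit 2, push [6, 5]
Visit 5, push [4, 1]
Visit 1, push [0]
Visit 0, push []
Visit 4, push [6]
Visit 6, push []

DFS order: [3, 2, 5, 1, 0, 4, 6]


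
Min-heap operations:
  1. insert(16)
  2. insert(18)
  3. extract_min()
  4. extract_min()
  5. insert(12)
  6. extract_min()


insert(16) -> [16]
insert(18) -> [16, 18]
extract_min()->16, [18]
extract_min()->18, []
insert(12) -> [12]
extract_min()->12, []

Final heap: []


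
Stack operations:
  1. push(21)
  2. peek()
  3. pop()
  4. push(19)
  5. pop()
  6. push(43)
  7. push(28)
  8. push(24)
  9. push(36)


push(21) -> [21]
peek()->21
pop()->21, []
push(19) -> [19]
pop()->19, []
push(43) -> [43]
push(28) -> [43, 28]
push(24) -> [43, 28, 24]
push(36) -> [43, 28, 24, 36]

Final stack: [43, 28, 24, 36]


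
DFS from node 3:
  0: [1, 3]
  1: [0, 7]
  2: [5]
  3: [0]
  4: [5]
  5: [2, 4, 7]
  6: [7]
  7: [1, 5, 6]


Visit 3, push [0]
Visit 0, push [1]
Visit 1, push [7]
Visit 7, push [6, 5]
Visit 5, push [4, 2]
Visit 2, push []
Visit 4, push []
Visit 6, push []

DFS order: [3, 0, 1, 7, 5, 2, 4, 6]


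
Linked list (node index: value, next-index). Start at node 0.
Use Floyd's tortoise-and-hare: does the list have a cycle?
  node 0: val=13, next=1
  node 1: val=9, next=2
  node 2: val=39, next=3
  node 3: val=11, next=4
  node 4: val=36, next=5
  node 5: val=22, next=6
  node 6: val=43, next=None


Floyd's tortoise (slow, +1) and hare (fast, +2):
  init: slow=0, fast=0
  step 1: slow=1, fast=2
  step 2: slow=2, fast=4
  step 3: slow=3, fast=6
  step 4: fast -> None, no cycle

Cycle: no


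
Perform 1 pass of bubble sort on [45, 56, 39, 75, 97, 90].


Initial: [45, 56, 39, 75, 97, 90]
Pass 1: [45, 39, 56, 75, 90, 97] (2 swaps)

After 1 pass: [45, 39, 56, 75, 90, 97]


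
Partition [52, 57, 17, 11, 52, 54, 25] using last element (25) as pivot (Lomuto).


Pivot: 25
  17 <= 25: swap -> [17, 57, 52, 11, 52, 54, 25]
  11 <= 25: swap -> [17, 11, 52, 57, 52, 54, 25]
Place pivot at 2: [17, 11, 25, 57, 52, 54, 52]

Partitioned: [17, 11, 25, 57, 52, 54, 52]


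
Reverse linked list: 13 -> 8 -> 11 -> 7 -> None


Step 1: curr=13, set curr.next=prev(None) | reversed so far: 13
Step 2: curr=8, set curr.next=prev(13) | reversed so far: 8 -> 13
Step 3: curr=11, set curr.next=prev(8) | reversed so far: 11 -> 8 -> 13
Step 4: curr=7, set curr.next=prev(11) | reversed so far: 7 -> 11 -> 8 -> 13

7 -> 11 -> 8 -> 13 -> None


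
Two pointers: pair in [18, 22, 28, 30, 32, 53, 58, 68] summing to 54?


lo=0(18)+hi=7(68)=86
lo=0(18)+hi=6(58)=76
lo=0(18)+hi=5(53)=71
lo=0(18)+hi=4(32)=50
lo=1(22)+hi=4(32)=54

Yes: 22+32=54


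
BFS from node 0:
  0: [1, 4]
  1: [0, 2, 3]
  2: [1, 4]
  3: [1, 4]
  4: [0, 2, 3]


Visit 0, enqueue [1, 4]
Visit 1, enqueue [2, 3]
Visit 4, enqueue []
Visit 2, enqueue []
Visit 3, enqueue []

BFS order: [0, 1, 4, 2, 3]


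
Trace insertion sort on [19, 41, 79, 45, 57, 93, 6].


Initial: [19, 41, 79, 45, 57, 93, 6]
Insert 41: [19, 41, 79, 45, 57, 93, 6]
Insert 79: [19, 41, 79, 45, 57, 93, 6]
Insert 45: [19, 41, 45, 79, 57, 93, 6]
Insert 57: [19, 41, 45, 57, 79, 93, 6]
Insert 93: [19, 41, 45, 57, 79, 93, 6]
Insert 6: [6, 19, 41, 45, 57, 79, 93]

Sorted: [6, 19, 41, 45, 57, 79, 93]


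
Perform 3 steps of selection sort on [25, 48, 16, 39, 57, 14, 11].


Initial: [25, 48, 16, 39, 57, 14, 11]
Step 1: min=11 at 6
  Swap: [11, 48, 16, 39, 57, 14, 25]
Step 2: min=14 at 5
  Swap: [11, 14, 16, 39, 57, 48, 25]
Step 3: min=16 at 2
  Swap: [11, 14, 16, 39, 57, 48, 25]

After 3 steps: [11, 14, 16, 39, 57, 48, 25]


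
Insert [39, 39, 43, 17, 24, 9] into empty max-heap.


Insert 39: [39]
Insert 39: [39, 39]
Insert 43: [43, 39, 39]
Insert 17: [43, 39, 39, 17]
Insert 24: [43, 39, 39, 17, 24]
Insert 9: [43, 39, 39, 17, 24, 9]

Final heap: [43, 39, 39, 17, 24, 9]


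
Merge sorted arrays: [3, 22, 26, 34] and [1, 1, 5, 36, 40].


Take 1 from B
Take 1 from B
Take 3 from A
Take 5 from B
Take 22 from A
Take 26 from A
Take 34 from A

Merged: [1, 1, 3, 5, 22, 26, 34, 36, 40]


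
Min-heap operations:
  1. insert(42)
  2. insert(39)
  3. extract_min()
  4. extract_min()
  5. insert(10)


insert(42) -> [42]
insert(39) -> [39, 42]
extract_min()->39, [42]
extract_min()->42, []
insert(10) -> [10]

Final heap: [10]


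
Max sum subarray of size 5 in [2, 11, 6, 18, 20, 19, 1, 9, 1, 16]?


[0:5]: 57
[1:6]: 74
[2:7]: 64
[3:8]: 67
[4:9]: 50
[5:10]: 46

Max: 74 at [1:6]


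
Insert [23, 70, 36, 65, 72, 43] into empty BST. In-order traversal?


Insert 23: root
Insert 70: R from 23
Insert 36: R from 23 -> L from 70
Insert 65: R from 23 -> L from 70 -> R from 36
Insert 72: R from 23 -> R from 70
Insert 43: R from 23 -> L from 70 -> R from 36 -> L from 65

In-order: [23, 36, 43, 65, 70, 72]


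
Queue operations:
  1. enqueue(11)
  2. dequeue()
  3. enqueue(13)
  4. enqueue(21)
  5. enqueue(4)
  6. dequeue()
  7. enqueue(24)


enqueue(11) -> [11]
dequeue()->11, []
enqueue(13) -> [13]
enqueue(21) -> [13, 21]
enqueue(4) -> [13, 21, 4]
dequeue()->13, [21, 4]
enqueue(24) -> [21, 4, 24]

Final queue: [21, 4, 24]


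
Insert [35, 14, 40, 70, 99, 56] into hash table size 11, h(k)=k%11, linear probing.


Insert 35: h=2 -> slot 2
Insert 14: h=3 -> slot 3
Insert 40: h=7 -> slot 7
Insert 70: h=4 -> slot 4
Insert 99: h=0 -> slot 0
Insert 56: h=1 -> slot 1

Table: [99, 56, 35, 14, 70, None, None, 40, None, None, None]


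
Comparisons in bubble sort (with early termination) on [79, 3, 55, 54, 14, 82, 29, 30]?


Algorithm: bubble sort (with early termination)
Input: [79, 3, 55, 54, 14, 82, 29, 30]
Sorted: [3, 14, 29, 30, 54, 55, 79, 82]

25


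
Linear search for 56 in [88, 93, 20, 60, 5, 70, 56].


i=0: 88!=56
i=1: 93!=56
i=2: 20!=56
i=3: 60!=56
i=4: 5!=56
i=5: 70!=56
i=6: 56==56 found!

Found at 6, 7 comps


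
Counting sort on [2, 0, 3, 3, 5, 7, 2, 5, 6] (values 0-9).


Input: [2, 0, 3, 3, 5, 7, 2, 5, 6]
Counts: [1, 0, 2, 2, 0, 2, 1, 1, 0, 0]

Sorted: [0, 2, 2, 3, 3, 5, 5, 6, 7]


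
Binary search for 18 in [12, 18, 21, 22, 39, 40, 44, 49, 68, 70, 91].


Step 1: lo=0, hi=10, mid=5, val=40
Step 2: lo=0, hi=4, mid=2, val=21
Step 3: lo=0, hi=1, mid=0, val=12
Step 4: lo=1, hi=1, mid=1, val=18

Found at index 1


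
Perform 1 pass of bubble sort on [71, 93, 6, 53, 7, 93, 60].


Initial: [71, 93, 6, 53, 7, 93, 60]
Pass 1: [71, 6, 53, 7, 93, 60, 93] (4 swaps)

After 1 pass: [71, 6, 53, 7, 93, 60, 93]


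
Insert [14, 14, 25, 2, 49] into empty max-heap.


Insert 14: [14]
Insert 14: [14, 14]
Insert 25: [25, 14, 14]
Insert 2: [25, 14, 14, 2]
Insert 49: [49, 25, 14, 2, 14]

Final heap: [49, 25, 14, 2, 14]


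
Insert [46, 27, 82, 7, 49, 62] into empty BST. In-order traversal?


Insert 46: root
Insert 27: L from 46
Insert 82: R from 46
Insert 7: L from 46 -> L from 27
Insert 49: R from 46 -> L from 82
Insert 62: R from 46 -> L from 82 -> R from 49

In-order: [7, 27, 46, 49, 62, 82]


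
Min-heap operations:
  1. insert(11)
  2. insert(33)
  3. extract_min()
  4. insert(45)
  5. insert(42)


insert(11) -> [11]
insert(33) -> [11, 33]
extract_min()->11, [33]
insert(45) -> [33, 45]
insert(42) -> [33, 45, 42]

Final heap: [33, 45, 42]


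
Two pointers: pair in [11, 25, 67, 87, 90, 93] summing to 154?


lo=0(11)+hi=5(93)=104
lo=1(25)+hi=5(93)=118
lo=2(67)+hi=5(93)=160
lo=2(67)+hi=4(90)=157
lo=2(67)+hi=3(87)=154

Yes: 67+87=154


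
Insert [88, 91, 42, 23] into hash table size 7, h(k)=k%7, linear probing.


Insert 88: h=4 -> slot 4
Insert 91: h=0 -> slot 0
Insert 42: h=0, 1 probes -> slot 1
Insert 23: h=2 -> slot 2

Table: [91, 42, 23, None, 88, None, None]


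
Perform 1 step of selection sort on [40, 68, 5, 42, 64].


Initial: [40, 68, 5, 42, 64]
Step 1: min=5 at 2
  Swap: [5, 68, 40, 42, 64]

After 1 step: [5, 68, 40, 42, 64]


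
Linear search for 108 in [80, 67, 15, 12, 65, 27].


i=0: 80!=108
i=1: 67!=108
i=2: 15!=108
i=3: 12!=108
i=4: 65!=108
i=5: 27!=108

Not found, 6 comps


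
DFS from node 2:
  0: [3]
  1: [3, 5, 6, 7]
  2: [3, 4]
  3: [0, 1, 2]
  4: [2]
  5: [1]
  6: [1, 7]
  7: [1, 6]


Visit 2, push [4, 3]
Visit 3, push [1, 0]
Visit 0, push []
Visit 1, push [7, 6, 5]
Visit 5, push []
Visit 6, push [7]
Visit 7, push []
Visit 4, push []

DFS order: [2, 3, 0, 1, 5, 6, 7, 4]


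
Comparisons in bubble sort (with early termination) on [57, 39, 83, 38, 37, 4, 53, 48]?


Algorithm: bubble sort (with early termination)
Input: [57, 39, 83, 38, 37, 4, 53, 48]
Sorted: [4, 37, 38, 39, 48, 53, 57, 83]

27


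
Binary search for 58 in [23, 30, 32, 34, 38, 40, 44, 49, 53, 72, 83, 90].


Step 1: lo=0, hi=11, mid=5, val=40
Step 2: lo=6, hi=11, mid=8, val=53
Step 3: lo=9, hi=11, mid=10, val=83
Step 4: lo=9, hi=9, mid=9, val=72

Not found


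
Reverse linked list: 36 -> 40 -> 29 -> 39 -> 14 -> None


Step 1: curr=36, set curr.next=prev(None) | reversed so far: 36
Step 2: curr=40, set curr.next=prev(36) | reversed so far: 40 -> 36
Step 3: curr=29, set curr.next=prev(40) | reversed so far: 29 -> 40 -> 36
Step 4: curr=39, set curr.next=prev(29) | reversed so far: 39 -> 29 -> 40 -> 36
Step 5: curr=14, set curr.next=prev(39) | reversed so far: 14 -> 39 -> 29 -> 40 -> 36

14 -> 39 -> 29 -> 40 -> 36 -> None


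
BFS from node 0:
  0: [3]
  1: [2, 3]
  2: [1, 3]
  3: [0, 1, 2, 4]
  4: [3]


Visit 0, enqueue [3]
Visit 3, enqueue [1, 2, 4]
Visit 1, enqueue []
Visit 2, enqueue []
Visit 4, enqueue []

BFS order: [0, 3, 1, 2, 4]


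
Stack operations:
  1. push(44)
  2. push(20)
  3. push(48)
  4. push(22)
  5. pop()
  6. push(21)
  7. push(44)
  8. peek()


push(44) -> [44]
push(20) -> [44, 20]
push(48) -> [44, 20, 48]
push(22) -> [44, 20, 48, 22]
pop()->22, [44, 20, 48]
push(21) -> [44, 20, 48, 21]
push(44) -> [44, 20, 48, 21, 44]
peek()->44

Final stack: [44, 20, 48, 21, 44]


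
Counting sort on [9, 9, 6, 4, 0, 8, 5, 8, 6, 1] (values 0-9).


Input: [9, 9, 6, 4, 0, 8, 5, 8, 6, 1]
Counts: [1, 1, 0, 0, 1, 1, 2, 0, 2, 2]

Sorted: [0, 1, 4, 5, 6, 6, 8, 8, 9, 9]


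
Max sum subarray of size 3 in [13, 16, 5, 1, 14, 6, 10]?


[0:3]: 34
[1:4]: 22
[2:5]: 20
[3:6]: 21
[4:7]: 30

Max: 34 at [0:3]


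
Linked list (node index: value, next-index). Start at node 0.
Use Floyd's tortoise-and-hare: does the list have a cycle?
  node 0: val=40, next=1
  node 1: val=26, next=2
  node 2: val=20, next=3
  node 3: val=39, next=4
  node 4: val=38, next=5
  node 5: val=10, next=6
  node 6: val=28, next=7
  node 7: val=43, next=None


Floyd's tortoise (slow, +1) and hare (fast, +2):
  init: slow=0, fast=0
  step 1: slow=1, fast=2
  step 2: slow=2, fast=4
  step 3: slow=3, fast=6
  step 4: fast 6->7->None, no cycle

Cycle: no


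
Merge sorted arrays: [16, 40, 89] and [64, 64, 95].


Take 16 from A
Take 40 from A
Take 64 from B
Take 64 from B
Take 89 from A

Merged: [16, 40, 64, 64, 89, 95]


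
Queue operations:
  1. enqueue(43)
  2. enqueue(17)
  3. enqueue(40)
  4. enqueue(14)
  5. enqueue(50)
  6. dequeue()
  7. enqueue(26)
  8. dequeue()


enqueue(43) -> [43]
enqueue(17) -> [43, 17]
enqueue(40) -> [43, 17, 40]
enqueue(14) -> [43, 17, 40, 14]
enqueue(50) -> [43, 17, 40, 14, 50]
dequeue()->43, [17, 40, 14, 50]
enqueue(26) -> [17, 40, 14, 50, 26]
dequeue()->17, [40, 14, 50, 26]

Final queue: [40, 14, 50, 26]


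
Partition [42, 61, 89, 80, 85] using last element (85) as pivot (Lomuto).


Pivot: 85
  42 <= 85: advance i (no swap)
  61 <= 85: advance i (no swap)
  80 <= 85: swap -> [42, 61, 80, 89, 85]
Place pivot at 3: [42, 61, 80, 85, 89]

Partitioned: [42, 61, 80, 85, 89]


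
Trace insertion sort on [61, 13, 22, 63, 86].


Initial: [61, 13, 22, 63, 86]
Insert 13: [13, 61, 22, 63, 86]
Insert 22: [13, 22, 61, 63, 86]
Insert 63: [13, 22, 61, 63, 86]
Insert 86: [13, 22, 61, 63, 86]

Sorted: [13, 22, 61, 63, 86]


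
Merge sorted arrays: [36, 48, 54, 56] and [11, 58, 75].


Take 11 from B
Take 36 from A
Take 48 from A
Take 54 from A
Take 56 from A

Merged: [11, 36, 48, 54, 56, 58, 75]


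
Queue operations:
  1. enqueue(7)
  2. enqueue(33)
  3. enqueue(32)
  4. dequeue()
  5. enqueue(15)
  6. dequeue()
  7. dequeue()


enqueue(7) -> [7]
enqueue(33) -> [7, 33]
enqueue(32) -> [7, 33, 32]
dequeue()->7, [33, 32]
enqueue(15) -> [33, 32, 15]
dequeue()->33, [32, 15]
dequeue()->32, [15]

Final queue: [15]


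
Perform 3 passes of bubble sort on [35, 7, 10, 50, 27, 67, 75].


Initial: [35, 7, 10, 50, 27, 67, 75]
Pass 1: [7, 10, 35, 27, 50, 67, 75] (3 swaps)
Pass 2: [7, 10, 27, 35, 50, 67, 75] (1 swaps)
Pass 3: [7, 10, 27, 35, 50, 67, 75] (0 swaps)

After 3 passes: [7, 10, 27, 35, 50, 67, 75]


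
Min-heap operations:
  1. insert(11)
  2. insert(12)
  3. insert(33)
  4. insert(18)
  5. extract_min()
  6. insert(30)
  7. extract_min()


insert(11) -> [11]
insert(12) -> [11, 12]
insert(33) -> [11, 12, 33]
insert(18) -> [11, 12, 33, 18]
extract_min()->11, [12, 18, 33]
insert(30) -> [12, 18, 33, 30]
extract_min()->12, [18, 30, 33]

Final heap: [18, 30, 33]


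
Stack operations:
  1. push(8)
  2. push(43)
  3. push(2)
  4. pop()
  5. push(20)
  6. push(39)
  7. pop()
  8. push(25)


push(8) -> [8]
push(43) -> [8, 43]
push(2) -> [8, 43, 2]
pop()->2, [8, 43]
push(20) -> [8, 43, 20]
push(39) -> [8, 43, 20, 39]
pop()->39, [8, 43, 20]
push(25) -> [8, 43, 20, 25]

Final stack: [8, 43, 20, 25]


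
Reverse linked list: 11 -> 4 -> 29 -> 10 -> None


Step 1: curr=11, set curr.next=prev(None) | reversed so far: 11
Step 2: curr=4, set curr.next=prev(11) | reversed so far: 4 -> 11
Step 3: curr=29, set curr.next=prev(4) | reversed so far: 29 -> 4 -> 11
Step 4: curr=10, set curr.next=prev(29) | reversed so far: 10 -> 29 -> 4 -> 11

10 -> 29 -> 4 -> 11 -> None


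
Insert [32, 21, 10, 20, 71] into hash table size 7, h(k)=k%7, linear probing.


Insert 32: h=4 -> slot 4
Insert 21: h=0 -> slot 0
Insert 10: h=3 -> slot 3
Insert 20: h=6 -> slot 6
Insert 71: h=1 -> slot 1

Table: [21, 71, None, 10, 32, None, 20]


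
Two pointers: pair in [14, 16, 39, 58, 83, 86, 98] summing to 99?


lo=0(14)+hi=6(98)=112
lo=0(14)+hi=5(86)=100
lo=0(14)+hi=4(83)=97
lo=1(16)+hi=4(83)=99

Yes: 16+83=99


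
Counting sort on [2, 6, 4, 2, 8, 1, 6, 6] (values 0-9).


Input: [2, 6, 4, 2, 8, 1, 6, 6]
Counts: [0, 1, 2, 0, 1, 0, 3, 0, 1, 0]

Sorted: [1, 2, 2, 4, 6, 6, 6, 8]


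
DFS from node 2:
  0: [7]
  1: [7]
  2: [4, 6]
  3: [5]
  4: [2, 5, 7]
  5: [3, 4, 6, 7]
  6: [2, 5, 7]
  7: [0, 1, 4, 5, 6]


Visit 2, push [6, 4]
Visit 4, push [7, 5]
Visit 5, push [7, 6, 3]
Visit 3, push []
Visit 6, push [7]
Visit 7, push [1, 0]
Visit 0, push []
Visit 1, push []

DFS order: [2, 4, 5, 3, 6, 7, 0, 1]


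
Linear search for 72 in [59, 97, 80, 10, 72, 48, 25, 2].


i=0: 59!=72
i=1: 97!=72
i=2: 80!=72
i=3: 10!=72
i=4: 72==72 found!

Found at 4, 5 comps


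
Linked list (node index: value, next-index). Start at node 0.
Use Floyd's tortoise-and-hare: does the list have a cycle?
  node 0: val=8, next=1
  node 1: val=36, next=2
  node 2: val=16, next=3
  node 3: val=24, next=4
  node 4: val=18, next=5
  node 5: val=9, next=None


Floyd's tortoise (slow, +1) and hare (fast, +2):
  init: slow=0, fast=0
  step 1: slow=1, fast=2
  step 2: slow=2, fast=4
  step 3: fast 4->5->None, no cycle

Cycle: no


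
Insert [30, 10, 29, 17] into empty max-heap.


Insert 30: [30]
Insert 10: [30, 10]
Insert 29: [30, 10, 29]
Insert 17: [30, 17, 29, 10]

Final heap: [30, 17, 29, 10]


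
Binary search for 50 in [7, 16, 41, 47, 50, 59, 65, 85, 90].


Step 1: lo=0, hi=8, mid=4, val=50

Found at index 4


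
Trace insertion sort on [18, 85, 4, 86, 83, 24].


Initial: [18, 85, 4, 86, 83, 24]
Insert 85: [18, 85, 4, 86, 83, 24]
Insert 4: [4, 18, 85, 86, 83, 24]
Insert 86: [4, 18, 85, 86, 83, 24]
Insert 83: [4, 18, 83, 85, 86, 24]
Insert 24: [4, 18, 24, 83, 85, 86]

Sorted: [4, 18, 24, 83, 85, 86]


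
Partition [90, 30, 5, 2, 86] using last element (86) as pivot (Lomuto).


Pivot: 86
  30 <= 86: swap -> [30, 90, 5, 2, 86]
  5 <= 86: swap -> [30, 5, 90, 2, 86]
  2 <= 86: swap -> [30, 5, 2, 90, 86]
Place pivot at 3: [30, 5, 2, 86, 90]

Partitioned: [30, 5, 2, 86, 90]


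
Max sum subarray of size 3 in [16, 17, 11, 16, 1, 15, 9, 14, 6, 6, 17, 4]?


[0:3]: 44
[1:4]: 44
[2:5]: 28
[3:6]: 32
[4:7]: 25
[5:8]: 38
[6:9]: 29
[7:10]: 26
[8:11]: 29
[9:12]: 27

Max: 44 at [0:3]


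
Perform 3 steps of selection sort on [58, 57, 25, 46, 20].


Initial: [58, 57, 25, 46, 20]
Step 1: min=20 at 4
  Swap: [20, 57, 25, 46, 58]
Step 2: min=25 at 2
  Swap: [20, 25, 57, 46, 58]
Step 3: min=46 at 3
  Swap: [20, 25, 46, 57, 58]

After 3 steps: [20, 25, 46, 57, 58]


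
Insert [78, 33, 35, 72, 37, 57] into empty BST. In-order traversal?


Insert 78: root
Insert 33: L from 78
Insert 35: L from 78 -> R from 33
Insert 72: L from 78 -> R from 33 -> R from 35
Insert 37: L from 78 -> R from 33 -> R from 35 -> L from 72
Insert 57: L from 78 -> R from 33 -> R from 35 -> L from 72 -> R from 37

In-order: [33, 35, 37, 57, 72, 78]


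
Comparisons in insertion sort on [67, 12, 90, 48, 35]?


Algorithm: insertion sort
Input: [67, 12, 90, 48, 35]
Sorted: [12, 35, 48, 67, 90]

9


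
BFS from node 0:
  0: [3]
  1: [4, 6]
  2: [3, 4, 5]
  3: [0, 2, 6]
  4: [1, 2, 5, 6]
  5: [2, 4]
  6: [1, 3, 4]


Visit 0, enqueue [3]
Visit 3, enqueue [2, 6]
Visit 2, enqueue [4, 5]
Visit 6, enqueue [1]
Visit 4, enqueue []
Visit 5, enqueue []
Visit 1, enqueue []

BFS order: [0, 3, 2, 6, 4, 5, 1]


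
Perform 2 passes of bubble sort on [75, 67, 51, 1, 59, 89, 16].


Initial: [75, 67, 51, 1, 59, 89, 16]
Pass 1: [67, 51, 1, 59, 75, 16, 89] (5 swaps)
Pass 2: [51, 1, 59, 67, 16, 75, 89] (4 swaps)

After 2 passes: [51, 1, 59, 67, 16, 75, 89]


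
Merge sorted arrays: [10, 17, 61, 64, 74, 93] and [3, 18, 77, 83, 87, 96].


Take 3 from B
Take 10 from A
Take 17 from A
Take 18 from B
Take 61 from A
Take 64 from A
Take 74 from A
Take 77 from B
Take 83 from B
Take 87 from B
Take 93 from A

Merged: [3, 10, 17, 18, 61, 64, 74, 77, 83, 87, 93, 96]


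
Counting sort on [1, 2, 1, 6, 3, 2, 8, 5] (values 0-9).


Input: [1, 2, 1, 6, 3, 2, 8, 5]
Counts: [0, 2, 2, 1, 0, 1, 1, 0, 1, 0]

Sorted: [1, 1, 2, 2, 3, 5, 6, 8]


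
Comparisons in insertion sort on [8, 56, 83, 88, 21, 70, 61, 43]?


Algorithm: insertion sort
Input: [8, 56, 83, 88, 21, 70, 61, 43]
Sorted: [8, 21, 43, 56, 61, 70, 83, 88]

20


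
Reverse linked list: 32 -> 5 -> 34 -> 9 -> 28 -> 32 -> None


Step 1: curr=32, set curr.next=prev(None) | reversed so far: 32
Step 2: curr=5, set curr.next=prev(32) | reversed so far: 5 -> 32
Step 3: curr=34, set curr.next=prev(5) | reversed so far: 34 -> 5 -> 32
Step 4: curr=9, set curr.next=prev(34) | reversed so far: 9 -> 34 -> 5 -> 32
Step 5: curr=28, set curr.next=prev(9) | reversed so far: 28 -> 9 -> 34 -> 5 -> 32
Step 6: curr=32, set curr.next=prev(28) | reversed so far: 32 -> 28 -> 9 -> 34 -> 5 -> 32

32 -> 28 -> 9 -> 34 -> 5 -> 32 -> None


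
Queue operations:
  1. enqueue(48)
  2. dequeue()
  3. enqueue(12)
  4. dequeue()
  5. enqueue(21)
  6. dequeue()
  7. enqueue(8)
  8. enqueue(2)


enqueue(48) -> [48]
dequeue()->48, []
enqueue(12) -> [12]
dequeue()->12, []
enqueue(21) -> [21]
dequeue()->21, []
enqueue(8) -> [8]
enqueue(2) -> [8, 2]

Final queue: [8, 2]


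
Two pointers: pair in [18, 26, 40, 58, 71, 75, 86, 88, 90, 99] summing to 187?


lo=0(18)+hi=9(99)=117
lo=1(26)+hi=9(99)=125
lo=2(40)+hi=9(99)=139
lo=3(58)+hi=9(99)=157
lo=4(71)+hi=9(99)=170
lo=5(75)+hi=9(99)=174
lo=6(86)+hi=9(99)=185
lo=7(88)+hi=9(99)=187

Yes: 88+99=187


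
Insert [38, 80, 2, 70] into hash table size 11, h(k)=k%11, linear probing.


Insert 38: h=5 -> slot 5
Insert 80: h=3 -> slot 3
Insert 2: h=2 -> slot 2
Insert 70: h=4 -> slot 4

Table: [None, None, 2, 80, 70, 38, None, None, None, None, None]


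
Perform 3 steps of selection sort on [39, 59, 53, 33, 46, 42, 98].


Initial: [39, 59, 53, 33, 46, 42, 98]
Step 1: min=33 at 3
  Swap: [33, 59, 53, 39, 46, 42, 98]
Step 2: min=39 at 3
  Swap: [33, 39, 53, 59, 46, 42, 98]
Step 3: min=42 at 5
  Swap: [33, 39, 42, 59, 46, 53, 98]

After 3 steps: [33, 39, 42, 59, 46, 53, 98]


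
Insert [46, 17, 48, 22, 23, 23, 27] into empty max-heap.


Insert 46: [46]
Insert 17: [46, 17]
Insert 48: [48, 17, 46]
Insert 22: [48, 22, 46, 17]
Insert 23: [48, 23, 46, 17, 22]
Insert 23: [48, 23, 46, 17, 22, 23]
Insert 27: [48, 23, 46, 17, 22, 23, 27]

Final heap: [48, 23, 46, 17, 22, 23, 27]
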